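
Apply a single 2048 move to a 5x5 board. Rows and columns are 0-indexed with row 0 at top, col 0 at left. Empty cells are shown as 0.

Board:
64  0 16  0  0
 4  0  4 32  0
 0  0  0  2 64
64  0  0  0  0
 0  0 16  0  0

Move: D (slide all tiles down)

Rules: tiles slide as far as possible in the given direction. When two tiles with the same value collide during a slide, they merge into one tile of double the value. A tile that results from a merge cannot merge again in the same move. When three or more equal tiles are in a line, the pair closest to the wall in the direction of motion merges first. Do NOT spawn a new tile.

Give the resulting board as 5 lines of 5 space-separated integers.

Slide down:
col 0: [64, 4, 0, 64, 0] -> [0, 0, 64, 4, 64]
col 1: [0, 0, 0, 0, 0] -> [0, 0, 0, 0, 0]
col 2: [16, 4, 0, 0, 16] -> [0, 0, 16, 4, 16]
col 3: [0, 32, 2, 0, 0] -> [0, 0, 0, 32, 2]
col 4: [0, 0, 64, 0, 0] -> [0, 0, 0, 0, 64]

Answer:  0  0  0  0  0
 0  0  0  0  0
64  0 16  0  0
 4  0  4 32  0
64  0 16  2 64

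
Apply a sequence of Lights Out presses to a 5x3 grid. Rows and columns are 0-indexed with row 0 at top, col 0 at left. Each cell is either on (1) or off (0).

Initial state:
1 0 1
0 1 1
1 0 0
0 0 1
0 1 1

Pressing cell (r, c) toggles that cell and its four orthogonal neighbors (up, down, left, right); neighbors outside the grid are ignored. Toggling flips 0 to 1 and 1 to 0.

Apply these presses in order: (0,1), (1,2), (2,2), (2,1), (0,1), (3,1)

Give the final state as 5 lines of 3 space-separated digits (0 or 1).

Answer: 1 0 0
0 1 1
0 1 1
1 0 1
0 0 1

Derivation:
After press 1 at (0,1):
0 1 0
0 0 1
1 0 0
0 0 1
0 1 1

After press 2 at (1,2):
0 1 1
0 1 0
1 0 1
0 0 1
0 1 1

After press 3 at (2,2):
0 1 1
0 1 1
1 1 0
0 0 0
0 1 1

After press 4 at (2,1):
0 1 1
0 0 1
0 0 1
0 1 0
0 1 1

After press 5 at (0,1):
1 0 0
0 1 1
0 0 1
0 1 0
0 1 1

After press 6 at (3,1):
1 0 0
0 1 1
0 1 1
1 0 1
0 0 1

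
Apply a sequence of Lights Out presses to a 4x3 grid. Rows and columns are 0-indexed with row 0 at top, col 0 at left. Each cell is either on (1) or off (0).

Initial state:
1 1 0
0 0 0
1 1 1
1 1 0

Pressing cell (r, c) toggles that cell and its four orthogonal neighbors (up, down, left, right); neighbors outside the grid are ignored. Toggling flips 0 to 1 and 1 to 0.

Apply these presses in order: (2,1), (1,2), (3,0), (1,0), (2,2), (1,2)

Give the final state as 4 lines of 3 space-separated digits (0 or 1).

After press 1 at (2,1):
1 1 0
0 1 0
0 0 0
1 0 0

After press 2 at (1,2):
1 1 1
0 0 1
0 0 1
1 0 0

After press 3 at (3,0):
1 1 1
0 0 1
1 0 1
0 1 0

After press 4 at (1,0):
0 1 1
1 1 1
0 0 1
0 1 0

After press 5 at (2,2):
0 1 1
1 1 0
0 1 0
0 1 1

After press 6 at (1,2):
0 1 0
1 0 1
0 1 1
0 1 1

Answer: 0 1 0
1 0 1
0 1 1
0 1 1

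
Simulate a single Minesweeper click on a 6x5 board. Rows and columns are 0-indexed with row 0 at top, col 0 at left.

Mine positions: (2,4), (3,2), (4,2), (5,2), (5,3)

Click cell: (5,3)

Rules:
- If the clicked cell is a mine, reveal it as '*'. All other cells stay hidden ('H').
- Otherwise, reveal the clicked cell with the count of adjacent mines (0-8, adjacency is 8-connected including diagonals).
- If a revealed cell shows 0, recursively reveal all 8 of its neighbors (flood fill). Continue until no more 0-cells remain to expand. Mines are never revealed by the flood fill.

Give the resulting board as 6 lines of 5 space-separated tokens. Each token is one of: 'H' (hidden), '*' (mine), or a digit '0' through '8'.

H H H H H
H H H H H
H H H H H
H H H H H
H H H H H
H H H * H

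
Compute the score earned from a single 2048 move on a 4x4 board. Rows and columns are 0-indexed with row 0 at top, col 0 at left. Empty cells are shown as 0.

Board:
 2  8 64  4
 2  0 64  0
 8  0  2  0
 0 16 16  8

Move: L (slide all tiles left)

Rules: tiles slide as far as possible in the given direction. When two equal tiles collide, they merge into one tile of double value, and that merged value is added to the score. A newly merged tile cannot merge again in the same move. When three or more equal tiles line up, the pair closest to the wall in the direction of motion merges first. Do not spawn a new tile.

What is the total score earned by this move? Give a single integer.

Slide left:
row 0: [2, 8, 64, 4] -> [2, 8, 64, 4]  score +0 (running 0)
row 1: [2, 0, 64, 0] -> [2, 64, 0, 0]  score +0 (running 0)
row 2: [8, 0, 2, 0] -> [8, 2, 0, 0]  score +0 (running 0)
row 3: [0, 16, 16, 8] -> [32, 8, 0, 0]  score +32 (running 32)
Board after move:
 2  8 64  4
 2 64  0  0
 8  2  0  0
32  8  0  0

Answer: 32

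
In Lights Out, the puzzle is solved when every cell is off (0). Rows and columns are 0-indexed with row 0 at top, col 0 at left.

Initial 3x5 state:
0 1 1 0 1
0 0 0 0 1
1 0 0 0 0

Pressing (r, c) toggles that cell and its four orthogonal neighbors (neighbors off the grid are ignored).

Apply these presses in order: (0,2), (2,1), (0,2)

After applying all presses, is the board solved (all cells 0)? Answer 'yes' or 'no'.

Answer: no

Derivation:
After press 1 at (0,2):
0 0 0 1 1
0 0 1 0 1
1 0 0 0 0

After press 2 at (2,1):
0 0 0 1 1
0 1 1 0 1
0 1 1 0 0

After press 3 at (0,2):
0 1 1 0 1
0 1 0 0 1
0 1 1 0 0

Lights still on: 7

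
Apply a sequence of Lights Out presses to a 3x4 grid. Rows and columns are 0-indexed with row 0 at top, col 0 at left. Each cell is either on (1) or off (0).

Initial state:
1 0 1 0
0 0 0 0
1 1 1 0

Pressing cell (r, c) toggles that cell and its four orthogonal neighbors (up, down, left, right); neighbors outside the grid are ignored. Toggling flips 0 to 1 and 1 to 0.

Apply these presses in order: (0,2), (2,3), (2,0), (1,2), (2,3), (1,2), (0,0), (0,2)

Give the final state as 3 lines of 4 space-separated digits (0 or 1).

After press 1 at (0,2):
1 1 0 1
0 0 1 0
1 1 1 0

After press 2 at (2,3):
1 1 0 1
0 0 1 1
1 1 0 1

After press 3 at (2,0):
1 1 0 1
1 0 1 1
0 0 0 1

After press 4 at (1,2):
1 1 1 1
1 1 0 0
0 0 1 1

After press 5 at (2,3):
1 1 1 1
1 1 0 1
0 0 0 0

After press 6 at (1,2):
1 1 0 1
1 0 1 0
0 0 1 0

After press 7 at (0,0):
0 0 0 1
0 0 1 0
0 0 1 0

After press 8 at (0,2):
0 1 1 0
0 0 0 0
0 0 1 0

Answer: 0 1 1 0
0 0 0 0
0 0 1 0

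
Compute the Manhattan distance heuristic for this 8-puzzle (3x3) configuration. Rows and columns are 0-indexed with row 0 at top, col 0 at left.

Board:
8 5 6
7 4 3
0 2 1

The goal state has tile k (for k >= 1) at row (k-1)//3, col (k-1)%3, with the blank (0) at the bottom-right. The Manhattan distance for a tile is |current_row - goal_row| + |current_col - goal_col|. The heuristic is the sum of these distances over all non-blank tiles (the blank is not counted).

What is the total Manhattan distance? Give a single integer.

Tile 8: (0,0)->(2,1) = 3
Tile 5: (0,1)->(1,1) = 1
Tile 6: (0,2)->(1,2) = 1
Tile 7: (1,0)->(2,0) = 1
Tile 4: (1,1)->(1,0) = 1
Tile 3: (1,2)->(0,2) = 1
Tile 2: (2,1)->(0,1) = 2
Tile 1: (2,2)->(0,0) = 4
Sum: 3 + 1 + 1 + 1 + 1 + 1 + 2 + 4 = 14

Answer: 14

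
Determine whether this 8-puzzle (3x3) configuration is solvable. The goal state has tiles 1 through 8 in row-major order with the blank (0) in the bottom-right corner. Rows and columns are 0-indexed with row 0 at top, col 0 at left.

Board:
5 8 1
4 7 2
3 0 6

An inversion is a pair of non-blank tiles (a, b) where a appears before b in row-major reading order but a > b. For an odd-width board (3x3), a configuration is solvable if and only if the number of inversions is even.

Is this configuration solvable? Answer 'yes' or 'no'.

Inversions (pairs i<j in row-major order where tile[i] > tile[j] > 0): 15
15 is odd, so the puzzle is not solvable.

Answer: no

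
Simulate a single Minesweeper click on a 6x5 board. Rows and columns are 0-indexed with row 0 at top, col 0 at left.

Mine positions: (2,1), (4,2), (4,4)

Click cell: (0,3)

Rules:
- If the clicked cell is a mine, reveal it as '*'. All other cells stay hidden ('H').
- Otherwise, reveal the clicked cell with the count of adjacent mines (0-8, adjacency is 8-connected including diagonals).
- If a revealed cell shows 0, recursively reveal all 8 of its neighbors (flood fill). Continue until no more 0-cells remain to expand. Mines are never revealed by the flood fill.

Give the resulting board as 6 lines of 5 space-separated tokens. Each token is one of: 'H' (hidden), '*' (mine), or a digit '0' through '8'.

0 0 0 0 0
1 1 1 0 0
H H 1 0 0
H H 2 2 1
H H H H H
H H H H H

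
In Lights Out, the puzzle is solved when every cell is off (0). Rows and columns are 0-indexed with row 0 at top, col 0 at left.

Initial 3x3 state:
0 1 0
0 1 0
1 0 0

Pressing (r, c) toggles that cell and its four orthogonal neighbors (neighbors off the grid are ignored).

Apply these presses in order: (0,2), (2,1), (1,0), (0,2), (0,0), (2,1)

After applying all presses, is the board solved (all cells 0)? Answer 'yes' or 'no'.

After press 1 at (0,2):
0 0 1
0 1 1
1 0 0

After press 2 at (2,1):
0 0 1
0 0 1
0 1 1

After press 3 at (1,0):
1 0 1
1 1 1
1 1 1

After press 4 at (0,2):
1 1 0
1 1 0
1 1 1

After press 5 at (0,0):
0 0 0
0 1 0
1 1 1

After press 6 at (2,1):
0 0 0
0 0 0
0 0 0

Lights still on: 0

Answer: yes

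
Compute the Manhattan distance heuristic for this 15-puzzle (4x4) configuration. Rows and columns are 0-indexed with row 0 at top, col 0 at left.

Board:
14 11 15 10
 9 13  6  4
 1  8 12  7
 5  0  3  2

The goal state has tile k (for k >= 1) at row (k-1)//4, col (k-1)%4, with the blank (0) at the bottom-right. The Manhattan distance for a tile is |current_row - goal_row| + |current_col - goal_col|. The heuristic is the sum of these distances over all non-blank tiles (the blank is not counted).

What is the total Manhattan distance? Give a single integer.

Answer: 38

Derivation:
Tile 14: (0,0)->(3,1) = 4
Tile 11: (0,1)->(2,2) = 3
Tile 15: (0,2)->(3,2) = 3
Tile 10: (0,3)->(2,1) = 4
Tile 9: (1,0)->(2,0) = 1
Tile 13: (1,1)->(3,0) = 3
Tile 6: (1,2)->(1,1) = 1
Tile 4: (1,3)->(0,3) = 1
Tile 1: (2,0)->(0,0) = 2
Tile 8: (2,1)->(1,3) = 3
Tile 12: (2,2)->(2,3) = 1
Tile 7: (2,3)->(1,2) = 2
Tile 5: (3,0)->(1,0) = 2
Tile 3: (3,2)->(0,2) = 3
Tile 2: (3,3)->(0,1) = 5
Sum: 4 + 3 + 3 + 4 + 1 + 3 + 1 + 1 + 2 + 3 + 1 + 2 + 2 + 3 + 5 = 38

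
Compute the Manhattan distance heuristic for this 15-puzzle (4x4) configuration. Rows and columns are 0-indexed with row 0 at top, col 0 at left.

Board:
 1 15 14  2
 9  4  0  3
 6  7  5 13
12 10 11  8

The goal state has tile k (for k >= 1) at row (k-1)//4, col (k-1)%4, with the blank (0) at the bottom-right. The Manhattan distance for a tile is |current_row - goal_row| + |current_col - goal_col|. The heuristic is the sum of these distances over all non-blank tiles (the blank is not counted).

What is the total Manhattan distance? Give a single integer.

Tile 1: (0,0)->(0,0) = 0
Tile 15: (0,1)->(3,2) = 4
Tile 14: (0,2)->(3,1) = 4
Tile 2: (0,3)->(0,1) = 2
Tile 9: (1,0)->(2,0) = 1
Tile 4: (1,1)->(0,3) = 3
Tile 3: (1,3)->(0,2) = 2
Tile 6: (2,0)->(1,1) = 2
Tile 7: (2,1)->(1,2) = 2
Tile 5: (2,2)->(1,0) = 3
Tile 13: (2,3)->(3,0) = 4
Tile 12: (3,0)->(2,3) = 4
Tile 10: (3,1)->(2,1) = 1
Tile 11: (3,2)->(2,2) = 1
Tile 8: (3,3)->(1,3) = 2
Sum: 0 + 4 + 4 + 2 + 1 + 3 + 2 + 2 + 2 + 3 + 4 + 4 + 1 + 1 + 2 = 35

Answer: 35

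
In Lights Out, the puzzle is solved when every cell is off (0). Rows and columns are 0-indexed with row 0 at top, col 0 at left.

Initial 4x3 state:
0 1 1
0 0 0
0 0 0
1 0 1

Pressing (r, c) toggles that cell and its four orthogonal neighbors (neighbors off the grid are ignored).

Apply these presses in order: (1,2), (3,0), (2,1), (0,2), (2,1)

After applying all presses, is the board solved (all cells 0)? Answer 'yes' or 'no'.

Answer: no

Derivation:
After press 1 at (1,2):
0 1 0
0 1 1
0 0 1
1 0 1

After press 2 at (3,0):
0 1 0
0 1 1
1 0 1
0 1 1

After press 3 at (2,1):
0 1 0
0 0 1
0 1 0
0 0 1

After press 4 at (0,2):
0 0 1
0 0 0
0 1 0
0 0 1

After press 5 at (2,1):
0 0 1
0 1 0
1 0 1
0 1 1

Lights still on: 6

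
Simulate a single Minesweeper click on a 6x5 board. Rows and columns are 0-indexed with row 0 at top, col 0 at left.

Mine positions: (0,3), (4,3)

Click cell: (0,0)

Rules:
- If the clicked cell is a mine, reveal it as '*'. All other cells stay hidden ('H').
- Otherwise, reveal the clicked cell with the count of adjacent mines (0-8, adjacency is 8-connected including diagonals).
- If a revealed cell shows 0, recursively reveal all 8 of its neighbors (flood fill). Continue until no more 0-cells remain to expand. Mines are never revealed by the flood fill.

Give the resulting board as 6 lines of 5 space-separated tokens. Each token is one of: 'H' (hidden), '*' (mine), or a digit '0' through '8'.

0 0 1 H H
0 0 1 1 1
0 0 0 0 0
0 0 1 1 1
0 0 1 H H
0 0 1 H H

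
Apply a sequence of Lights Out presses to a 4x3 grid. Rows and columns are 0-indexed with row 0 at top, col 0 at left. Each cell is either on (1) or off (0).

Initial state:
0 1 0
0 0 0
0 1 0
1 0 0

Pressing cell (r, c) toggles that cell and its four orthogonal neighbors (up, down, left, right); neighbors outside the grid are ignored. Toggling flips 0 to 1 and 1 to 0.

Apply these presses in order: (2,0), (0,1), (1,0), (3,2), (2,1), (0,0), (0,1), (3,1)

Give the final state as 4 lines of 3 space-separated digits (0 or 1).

Answer: 0 0 0
1 0 0
1 0 0
1 1 0

Derivation:
After press 1 at (2,0):
0 1 0
1 0 0
1 0 0
0 0 0

After press 2 at (0,1):
1 0 1
1 1 0
1 0 0
0 0 0

After press 3 at (1,0):
0 0 1
0 0 0
0 0 0
0 0 0

After press 4 at (3,2):
0 0 1
0 0 0
0 0 1
0 1 1

After press 5 at (2,1):
0 0 1
0 1 0
1 1 0
0 0 1

After press 6 at (0,0):
1 1 1
1 1 0
1 1 0
0 0 1

After press 7 at (0,1):
0 0 0
1 0 0
1 1 0
0 0 1

After press 8 at (3,1):
0 0 0
1 0 0
1 0 0
1 1 0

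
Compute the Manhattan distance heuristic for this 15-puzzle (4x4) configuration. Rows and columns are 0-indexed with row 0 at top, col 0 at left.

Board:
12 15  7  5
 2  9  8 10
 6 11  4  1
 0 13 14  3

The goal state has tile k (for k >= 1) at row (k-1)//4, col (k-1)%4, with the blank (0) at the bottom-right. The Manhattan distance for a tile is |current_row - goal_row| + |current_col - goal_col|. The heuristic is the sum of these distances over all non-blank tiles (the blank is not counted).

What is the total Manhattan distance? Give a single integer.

Tile 12: at (0,0), goal (2,3), distance |0-2|+|0-3| = 5
Tile 15: at (0,1), goal (3,2), distance |0-3|+|1-2| = 4
Tile 7: at (0,2), goal (1,2), distance |0-1|+|2-2| = 1
Tile 5: at (0,3), goal (1,0), distance |0-1|+|3-0| = 4
Tile 2: at (1,0), goal (0,1), distance |1-0|+|0-1| = 2
Tile 9: at (1,1), goal (2,0), distance |1-2|+|1-0| = 2
Tile 8: at (1,2), goal (1,3), distance |1-1|+|2-3| = 1
Tile 10: at (1,3), goal (2,1), distance |1-2|+|3-1| = 3
Tile 6: at (2,0), goal (1,1), distance |2-1|+|0-1| = 2
Tile 11: at (2,1), goal (2,2), distance |2-2|+|1-2| = 1
Tile 4: at (2,2), goal (0,3), distance |2-0|+|2-3| = 3
Tile 1: at (2,3), goal (0,0), distance |2-0|+|3-0| = 5
Tile 13: at (3,1), goal (3,0), distance |3-3|+|1-0| = 1
Tile 14: at (3,2), goal (3,1), distance |3-3|+|2-1| = 1
Tile 3: at (3,3), goal (0,2), distance |3-0|+|3-2| = 4
Sum: 5 + 4 + 1 + 4 + 2 + 2 + 1 + 3 + 2 + 1 + 3 + 5 + 1 + 1 + 4 = 39

Answer: 39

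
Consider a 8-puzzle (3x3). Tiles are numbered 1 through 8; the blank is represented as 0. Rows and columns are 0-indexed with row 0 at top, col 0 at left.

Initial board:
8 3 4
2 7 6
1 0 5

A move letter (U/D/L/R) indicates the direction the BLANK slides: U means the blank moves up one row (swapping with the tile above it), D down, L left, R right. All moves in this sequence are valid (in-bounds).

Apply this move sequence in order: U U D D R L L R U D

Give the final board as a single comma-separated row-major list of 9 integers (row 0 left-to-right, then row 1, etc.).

Answer: 8, 3, 4, 2, 7, 6, 1, 0, 5

Derivation:
After move 1 (U):
8 3 4
2 0 6
1 7 5

After move 2 (U):
8 0 4
2 3 6
1 7 5

After move 3 (D):
8 3 4
2 0 6
1 7 5

After move 4 (D):
8 3 4
2 7 6
1 0 5

After move 5 (R):
8 3 4
2 7 6
1 5 0

After move 6 (L):
8 3 4
2 7 6
1 0 5

After move 7 (L):
8 3 4
2 7 6
0 1 5

After move 8 (R):
8 3 4
2 7 6
1 0 5

After move 9 (U):
8 3 4
2 0 6
1 7 5

After move 10 (D):
8 3 4
2 7 6
1 0 5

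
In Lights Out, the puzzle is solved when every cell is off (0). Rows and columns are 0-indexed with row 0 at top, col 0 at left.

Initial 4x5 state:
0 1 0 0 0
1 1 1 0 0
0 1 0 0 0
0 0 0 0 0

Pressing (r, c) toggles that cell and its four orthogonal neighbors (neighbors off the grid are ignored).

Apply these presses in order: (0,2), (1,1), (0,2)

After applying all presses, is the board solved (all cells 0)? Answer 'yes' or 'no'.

Answer: yes

Derivation:
After press 1 at (0,2):
0 0 1 1 0
1 1 0 0 0
0 1 0 0 0
0 0 0 0 0

After press 2 at (1,1):
0 1 1 1 0
0 0 1 0 0
0 0 0 0 0
0 0 0 0 0

After press 3 at (0,2):
0 0 0 0 0
0 0 0 0 0
0 0 0 0 0
0 0 0 0 0

Lights still on: 0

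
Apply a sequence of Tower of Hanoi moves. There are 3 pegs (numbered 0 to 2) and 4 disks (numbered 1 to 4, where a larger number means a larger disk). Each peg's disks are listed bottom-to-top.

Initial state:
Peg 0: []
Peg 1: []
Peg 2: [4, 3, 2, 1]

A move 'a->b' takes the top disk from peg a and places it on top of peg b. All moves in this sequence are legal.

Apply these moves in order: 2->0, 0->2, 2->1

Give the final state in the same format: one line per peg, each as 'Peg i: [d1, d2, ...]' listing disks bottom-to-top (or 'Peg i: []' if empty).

After move 1 (2->0):
Peg 0: [1]
Peg 1: []
Peg 2: [4, 3, 2]

After move 2 (0->2):
Peg 0: []
Peg 1: []
Peg 2: [4, 3, 2, 1]

After move 3 (2->1):
Peg 0: []
Peg 1: [1]
Peg 2: [4, 3, 2]

Answer: Peg 0: []
Peg 1: [1]
Peg 2: [4, 3, 2]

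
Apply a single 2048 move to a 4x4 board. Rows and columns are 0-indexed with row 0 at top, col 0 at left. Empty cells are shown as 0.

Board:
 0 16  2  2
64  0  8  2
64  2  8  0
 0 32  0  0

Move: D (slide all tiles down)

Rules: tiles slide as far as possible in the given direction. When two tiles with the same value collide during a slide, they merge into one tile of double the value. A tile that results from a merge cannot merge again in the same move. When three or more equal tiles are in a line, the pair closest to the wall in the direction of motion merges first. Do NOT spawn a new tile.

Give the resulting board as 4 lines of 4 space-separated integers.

Answer:   0   0   0   0
  0  16   0   0
  0   2   2   0
128  32  16   4

Derivation:
Slide down:
col 0: [0, 64, 64, 0] -> [0, 0, 0, 128]
col 1: [16, 0, 2, 32] -> [0, 16, 2, 32]
col 2: [2, 8, 8, 0] -> [0, 0, 2, 16]
col 3: [2, 2, 0, 0] -> [0, 0, 0, 4]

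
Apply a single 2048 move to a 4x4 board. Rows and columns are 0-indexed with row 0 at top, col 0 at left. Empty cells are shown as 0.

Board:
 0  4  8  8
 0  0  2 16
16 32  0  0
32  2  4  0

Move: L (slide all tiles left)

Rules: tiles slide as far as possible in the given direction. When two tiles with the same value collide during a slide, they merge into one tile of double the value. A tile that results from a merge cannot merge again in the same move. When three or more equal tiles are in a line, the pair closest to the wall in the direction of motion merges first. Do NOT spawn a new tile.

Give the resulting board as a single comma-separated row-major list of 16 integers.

Answer: 4, 16, 0, 0, 2, 16, 0, 0, 16, 32, 0, 0, 32, 2, 4, 0

Derivation:
Slide left:
row 0: [0, 4, 8, 8] -> [4, 16, 0, 0]
row 1: [0, 0, 2, 16] -> [2, 16, 0, 0]
row 2: [16, 32, 0, 0] -> [16, 32, 0, 0]
row 3: [32, 2, 4, 0] -> [32, 2, 4, 0]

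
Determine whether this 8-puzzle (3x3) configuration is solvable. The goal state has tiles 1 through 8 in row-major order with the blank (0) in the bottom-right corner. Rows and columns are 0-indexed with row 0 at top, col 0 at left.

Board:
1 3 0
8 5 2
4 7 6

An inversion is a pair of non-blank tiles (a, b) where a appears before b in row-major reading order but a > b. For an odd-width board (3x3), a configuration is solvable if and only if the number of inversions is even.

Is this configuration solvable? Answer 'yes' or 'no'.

Inversions (pairs i<j in row-major order where tile[i] > tile[j] > 0): 9
9 is odd, so the puzzle is not solvable.

Answer: no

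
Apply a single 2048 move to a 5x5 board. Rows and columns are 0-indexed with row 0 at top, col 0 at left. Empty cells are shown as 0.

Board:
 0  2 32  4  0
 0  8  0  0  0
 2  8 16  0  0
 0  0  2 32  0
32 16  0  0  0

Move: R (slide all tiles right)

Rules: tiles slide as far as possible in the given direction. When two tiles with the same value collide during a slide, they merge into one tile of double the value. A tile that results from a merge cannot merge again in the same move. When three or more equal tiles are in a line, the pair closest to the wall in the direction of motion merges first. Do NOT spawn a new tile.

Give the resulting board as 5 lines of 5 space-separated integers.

Slide right:
row 0: [0, 2, 32, 4, 0] -> [0, 0, 2, 32, 4]
row 1: [0, 8, 0, 0, 0] -> [0, 0, 0, 0, 8]
row 2: [2, 8, 16, 0, 0] -> [0, 0, 2, 8, 16]
row 3: [0, 0, 2, 32, 0] -> [0, 0, 0, 2, 32]
row 4: [32, 16, 0, 0, 0] -> [0, 0, 0, 32, 16]

Answer:  0  0  2 32  4
 0  0  0  0  8
 0  0  2  8 16
 0  0  0  2 32
 0  0  0 32 16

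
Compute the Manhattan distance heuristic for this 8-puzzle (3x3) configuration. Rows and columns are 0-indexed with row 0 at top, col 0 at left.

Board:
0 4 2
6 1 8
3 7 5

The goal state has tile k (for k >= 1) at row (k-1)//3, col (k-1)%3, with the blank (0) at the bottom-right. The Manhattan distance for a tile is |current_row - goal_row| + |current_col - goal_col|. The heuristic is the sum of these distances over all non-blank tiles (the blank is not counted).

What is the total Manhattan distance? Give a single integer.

Answer: 16

Derivation:
Tile 4: (0,1)->(1,0) = 2
Tile 2: (0,2)->(0,1) = 1
Tile 6: (1,0)->(1,2) = 2
Tile 1: (1,1)->(0,0) = 2
Tile 8: (1,2)->(2,1) = 2
Tile 3: (2,0)->(0,2) = 4
Tile 7: (2,1)->(2,0) = 1
Tile 5: (2,2)->(1,1) = 2
Sum: 2 + 1 + 2 + 2 + 2 + 4 + 1 + 2 = 16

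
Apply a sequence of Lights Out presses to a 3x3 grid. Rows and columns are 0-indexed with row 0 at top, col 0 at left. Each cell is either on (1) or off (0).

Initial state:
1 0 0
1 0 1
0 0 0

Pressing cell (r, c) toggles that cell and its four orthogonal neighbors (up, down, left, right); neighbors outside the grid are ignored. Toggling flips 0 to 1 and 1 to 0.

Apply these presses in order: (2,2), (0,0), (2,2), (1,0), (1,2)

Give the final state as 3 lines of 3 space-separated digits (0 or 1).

After press 1 at (2,2):
1 0 0
1 0 0
0 1 1

After press 2 at (0,0):
0 1 0
0 0 0
0 1 1

After press 3 at (2,2):
0 1 0
0 0 1
0 0 0

After press 4 at (1,0):
1 1 0
1 1 1
1 0 0

After press 5 at (1,2):
1 1 1
1 0 0
1 0 1

Answer: 1 1 1
1 0 0
1 0 1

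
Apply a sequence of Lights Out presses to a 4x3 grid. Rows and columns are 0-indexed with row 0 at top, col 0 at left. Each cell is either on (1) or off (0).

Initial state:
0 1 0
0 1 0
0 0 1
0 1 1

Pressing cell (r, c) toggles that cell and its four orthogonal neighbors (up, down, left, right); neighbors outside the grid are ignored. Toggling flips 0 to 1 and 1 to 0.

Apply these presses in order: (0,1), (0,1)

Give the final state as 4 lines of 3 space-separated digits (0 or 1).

After press 1 at (0,1):
1 0 1
0 0 0
0 0 1
0 1 1

After press 2 at (0,1):
0 1 0
0 1 0
0 0 1
0 1 1

Answer: 0 1 0
0 1 0
0 0 1
0 1 1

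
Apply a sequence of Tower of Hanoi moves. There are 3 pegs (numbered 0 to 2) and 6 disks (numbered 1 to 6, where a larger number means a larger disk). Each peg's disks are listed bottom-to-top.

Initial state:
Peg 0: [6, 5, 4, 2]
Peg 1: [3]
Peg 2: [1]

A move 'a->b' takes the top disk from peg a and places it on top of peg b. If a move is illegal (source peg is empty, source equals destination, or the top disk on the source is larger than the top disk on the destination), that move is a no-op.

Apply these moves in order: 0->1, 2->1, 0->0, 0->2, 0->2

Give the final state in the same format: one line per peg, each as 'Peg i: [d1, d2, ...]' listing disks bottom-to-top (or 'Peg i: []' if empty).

Answer: Peg 0: [6, 5]
Peg 1: [3, 2, 1]
Peg 2: [4]

Derivation:
After move 1 (0->1):
Peg 0: [6, 5, 4]
Peg 1: [3, 2]
Peg 2: [1]

After move 2 (2->1):
Peg 0: [6, 5, 4]
Peg 1: [3, 2, 1]
Peg 2: []

After move 3 (0->0):
Peg 0: [6, 5, 4]
Peg 1: [3, 2, 1]
Peg 2: []

After move 4 (0->2):
Peg 0: [6, 5]
Peg 1: [3, 2, 1]
Peg 2: [4]

After move 5 (0->2):
Peg 0: [6, 5]
Peg 1: [3, 2, 1]
Peg 2: [4]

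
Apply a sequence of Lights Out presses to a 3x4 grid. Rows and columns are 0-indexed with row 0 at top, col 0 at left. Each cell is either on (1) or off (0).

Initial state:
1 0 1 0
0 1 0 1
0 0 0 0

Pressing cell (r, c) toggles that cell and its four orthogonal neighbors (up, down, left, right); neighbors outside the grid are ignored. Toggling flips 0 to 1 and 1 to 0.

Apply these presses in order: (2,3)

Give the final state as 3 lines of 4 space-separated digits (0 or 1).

Answer: 1 0 1 0
0 1 0 0
0 0 1 1

Derivation:
After press 1 at (2,3):
1 0 1 0
0 1 0 0
0 0 1 1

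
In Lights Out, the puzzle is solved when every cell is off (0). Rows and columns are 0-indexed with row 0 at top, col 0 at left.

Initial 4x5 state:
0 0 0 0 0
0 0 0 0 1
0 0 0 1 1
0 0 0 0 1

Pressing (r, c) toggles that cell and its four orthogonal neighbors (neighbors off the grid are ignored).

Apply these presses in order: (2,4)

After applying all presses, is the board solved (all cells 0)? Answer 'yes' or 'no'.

Answer: yes

Derivation:
After press 1 at (2,4):
0 0 0 0 0
0 0 0 0 0
0 0 0 0 0
0 0 0 0 0

Lights still on: 0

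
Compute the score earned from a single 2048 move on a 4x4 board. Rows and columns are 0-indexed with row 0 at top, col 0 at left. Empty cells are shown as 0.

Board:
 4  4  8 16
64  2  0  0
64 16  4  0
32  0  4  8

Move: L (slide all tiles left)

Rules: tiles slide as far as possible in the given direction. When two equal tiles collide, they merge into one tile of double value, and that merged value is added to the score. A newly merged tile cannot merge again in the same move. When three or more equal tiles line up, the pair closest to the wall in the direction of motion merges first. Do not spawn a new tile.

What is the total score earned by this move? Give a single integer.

Answer: 8

Derivation:
Slide left:
row 0: [4, 4, 8, 16] -> [8, 8, 16, 0]  score +8 (running 8)
row 1: [64, 2, 0, 0] -> [64, 2, 0, 0]  score +0 (running 8)
row 2: [64, 16, 4, 0] -> [64, 16, 4, 0]  score +0 (running 8)
row 3: [32, 0, 4, 8] -> [32, 4, 8, 0]  score +0 (running 8)
Board after move:
 8  8 16  0
64  2  0  0
64 16  4  0
32  4  8  0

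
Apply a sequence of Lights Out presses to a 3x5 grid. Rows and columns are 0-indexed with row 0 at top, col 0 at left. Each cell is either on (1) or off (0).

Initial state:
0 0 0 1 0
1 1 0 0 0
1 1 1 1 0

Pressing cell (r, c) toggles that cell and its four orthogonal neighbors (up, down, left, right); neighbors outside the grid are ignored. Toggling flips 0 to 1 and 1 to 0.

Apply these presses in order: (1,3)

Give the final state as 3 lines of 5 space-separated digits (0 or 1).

After press 1 at (1,3):
0 0 0 0 0
1 1 1 1 1
1 1 1 0 0

Answer: 0 0 0 0 0
1 1 1 1 1
1 1 1 0 0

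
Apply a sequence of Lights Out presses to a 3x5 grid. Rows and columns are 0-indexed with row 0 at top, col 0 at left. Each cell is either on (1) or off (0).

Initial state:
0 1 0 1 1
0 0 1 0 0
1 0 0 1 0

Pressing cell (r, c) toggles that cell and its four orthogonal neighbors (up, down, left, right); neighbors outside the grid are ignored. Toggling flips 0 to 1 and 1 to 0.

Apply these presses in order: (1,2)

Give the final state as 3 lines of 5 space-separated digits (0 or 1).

After press 1 at (1,2):
0 1 1 1 1
0 1 0 1 0
1 0 1 1 0

Answer: 0 1 1 1 1
0 1 0 1 0
1 0 1 1 0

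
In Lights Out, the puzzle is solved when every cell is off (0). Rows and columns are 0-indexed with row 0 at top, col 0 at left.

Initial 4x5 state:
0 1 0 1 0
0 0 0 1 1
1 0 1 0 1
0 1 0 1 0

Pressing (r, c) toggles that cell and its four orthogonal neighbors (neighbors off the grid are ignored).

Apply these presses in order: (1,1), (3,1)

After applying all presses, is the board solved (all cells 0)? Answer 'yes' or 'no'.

Answer: no

Derivation:
After press 1 at (1,1):
0 0 0 1 0
1 1 1 1 1
1 1 1 0 1
0 1 0 1 0

After press 2 at (3,1):
0 0 0 1 0
1 1 1 1 1
1 0 1 0 1
1 0 1 1 0

Lights still on: 12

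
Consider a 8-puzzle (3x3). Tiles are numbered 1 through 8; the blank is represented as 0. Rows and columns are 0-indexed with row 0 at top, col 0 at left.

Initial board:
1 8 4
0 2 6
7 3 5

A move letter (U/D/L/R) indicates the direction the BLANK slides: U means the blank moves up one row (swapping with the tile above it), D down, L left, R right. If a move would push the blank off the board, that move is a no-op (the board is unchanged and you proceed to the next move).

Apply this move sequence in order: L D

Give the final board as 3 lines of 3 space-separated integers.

After move 1 (L):
1 8 4
0 2 6
7 3 5

After move 2 (D):
1 8 4
7 2 6
0 3 5

Answer: 1 8 4
7 2 6
0 3 5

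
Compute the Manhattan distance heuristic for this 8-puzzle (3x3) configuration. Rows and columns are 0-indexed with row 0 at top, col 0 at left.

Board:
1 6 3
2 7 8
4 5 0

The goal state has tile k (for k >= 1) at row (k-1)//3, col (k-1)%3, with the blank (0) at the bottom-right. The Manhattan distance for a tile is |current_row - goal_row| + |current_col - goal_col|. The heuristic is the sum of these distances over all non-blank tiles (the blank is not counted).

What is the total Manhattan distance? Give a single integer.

Tile 1: (0,0)->(0,0) = 0
Tile 6: (0,1)->(1,2) = 2
Tile 3: (0,2)->(0,2) = 0
Tile 2: (1,0)->(0,1) = 2
Tile 7: (1,1)->(2,0) = 2
Tile 8: (1,2)->(2,1) = 2
Tile 4: (2,0)->(1,0) = 1
Tile 5: (2,1)->(1,1) = 1
Sum: 0 + 2 + 0 + 2 + 2 + 2 + 1 + 1 = 10

Answer: 10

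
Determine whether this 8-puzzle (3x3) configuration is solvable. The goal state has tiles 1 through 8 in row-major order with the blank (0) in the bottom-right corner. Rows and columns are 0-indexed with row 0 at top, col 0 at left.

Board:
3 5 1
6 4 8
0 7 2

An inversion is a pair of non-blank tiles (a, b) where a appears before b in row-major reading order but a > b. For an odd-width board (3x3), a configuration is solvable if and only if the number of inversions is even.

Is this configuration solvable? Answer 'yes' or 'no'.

Answer: no

Derivation:
Inversions (pairs i<j in row-major order where tile[i] > tile[j] > 0): 11
11 is odd, so the puzzle is not solvable.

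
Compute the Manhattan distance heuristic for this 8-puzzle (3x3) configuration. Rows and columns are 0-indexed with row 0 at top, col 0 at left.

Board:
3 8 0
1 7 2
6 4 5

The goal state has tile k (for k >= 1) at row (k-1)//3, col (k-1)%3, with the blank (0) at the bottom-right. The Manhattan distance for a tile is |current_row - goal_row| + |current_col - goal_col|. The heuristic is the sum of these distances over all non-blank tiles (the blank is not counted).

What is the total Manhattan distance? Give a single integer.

Tile 3: at (0,0), goal (0,2), distance |0-0|+|0-2| = 2
Tile 8: at (0,1), goal (2,1), distance |0-2|+|1-1| = 2
Tile 1: at (1,0), goal (0,0), distance |1-0|+|0-0| = 1
Tile 7: at (1,1), goal (2,0), distance |1-2|+|1-0| = 2
Tile 2: at (1,2), goal (0,1), distance |1-0|+|2-1| = 2
Tile 6: at (2,0), goal (1,2), distance |2-1|+|0-2| = 3
Tile 4: at (2,1), goal (1,0), distance |2-1|+|1-0| = 2
Tile 5: at (2,2), goal (1,1), distance |2-1|+|2-1| = 2
Sum: 2 + 2 + 1 + 2 + 2 + 3 + 2 + 2 = 16

Answer: 16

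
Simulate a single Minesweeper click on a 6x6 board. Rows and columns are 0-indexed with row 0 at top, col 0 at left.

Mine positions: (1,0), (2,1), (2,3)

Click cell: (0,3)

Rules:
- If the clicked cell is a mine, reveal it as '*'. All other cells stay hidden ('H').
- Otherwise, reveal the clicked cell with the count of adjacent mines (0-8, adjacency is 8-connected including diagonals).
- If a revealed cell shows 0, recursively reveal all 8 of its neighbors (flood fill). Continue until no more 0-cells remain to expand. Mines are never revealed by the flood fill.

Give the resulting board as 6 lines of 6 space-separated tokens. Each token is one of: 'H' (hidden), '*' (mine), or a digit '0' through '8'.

H 1 0 0 0 0
H 2 2 1 1 0
H H H H 1 0
1 1 2 1 1 0
0 0 0 0 0 0
0 0 0 0 0 0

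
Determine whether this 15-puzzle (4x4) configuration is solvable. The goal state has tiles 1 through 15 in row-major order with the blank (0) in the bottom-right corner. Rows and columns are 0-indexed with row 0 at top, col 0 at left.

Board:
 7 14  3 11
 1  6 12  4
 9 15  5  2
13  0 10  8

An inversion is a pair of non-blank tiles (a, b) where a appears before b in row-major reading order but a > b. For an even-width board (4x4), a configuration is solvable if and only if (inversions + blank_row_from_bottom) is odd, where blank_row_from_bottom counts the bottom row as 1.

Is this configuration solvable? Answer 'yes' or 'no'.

Inversions: 50
Blank is in row 3 (0-indexed from top), which is row 1 counting from the bottom (bottom = 1).
50 + 1 = 51, which is odd, so the puzzle is solvable.

Answer: yes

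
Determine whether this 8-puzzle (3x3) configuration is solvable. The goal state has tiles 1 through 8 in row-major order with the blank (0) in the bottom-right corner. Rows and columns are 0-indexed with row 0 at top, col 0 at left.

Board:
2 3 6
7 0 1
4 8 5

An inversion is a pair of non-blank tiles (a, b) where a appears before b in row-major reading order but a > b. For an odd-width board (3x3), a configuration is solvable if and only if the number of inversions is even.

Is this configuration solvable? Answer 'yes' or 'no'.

Inversions (pairs i<j in row-major order where tile[i] > tile[j] > 0): 9
9 is odd, so the puzzle is not solvable.

Answer: no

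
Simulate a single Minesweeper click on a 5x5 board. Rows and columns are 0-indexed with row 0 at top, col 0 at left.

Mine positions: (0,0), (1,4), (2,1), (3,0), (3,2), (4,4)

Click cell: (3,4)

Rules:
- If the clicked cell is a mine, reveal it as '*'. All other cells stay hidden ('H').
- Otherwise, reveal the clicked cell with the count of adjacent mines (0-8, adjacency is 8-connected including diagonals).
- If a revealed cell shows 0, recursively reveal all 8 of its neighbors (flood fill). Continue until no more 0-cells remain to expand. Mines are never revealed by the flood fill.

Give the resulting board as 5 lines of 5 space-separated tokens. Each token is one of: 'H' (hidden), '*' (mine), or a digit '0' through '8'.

H H H H H
H H H H H
H H H H H
H H H H 1
H H H H H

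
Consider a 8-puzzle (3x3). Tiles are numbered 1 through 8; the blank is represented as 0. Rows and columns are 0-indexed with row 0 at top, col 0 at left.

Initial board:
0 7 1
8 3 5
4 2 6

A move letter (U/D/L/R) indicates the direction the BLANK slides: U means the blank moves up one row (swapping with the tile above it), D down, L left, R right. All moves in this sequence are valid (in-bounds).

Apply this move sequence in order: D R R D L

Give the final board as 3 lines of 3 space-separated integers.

Answer: 8 7 1
3 5 6
4 0 2

Derivation:
After move 1 (D):
8 7 1
0 3 5
4 2 6

After move 2 (R):
8 7 1
3 0 5
4 2 6

After move 3 (R):
8 7 1
3 5 0
4 2 6

After move 4 (D):
8 7 1
3 5 6
4 2 0

After move 5 (L):
8 7 1
3 5 6
4 0 2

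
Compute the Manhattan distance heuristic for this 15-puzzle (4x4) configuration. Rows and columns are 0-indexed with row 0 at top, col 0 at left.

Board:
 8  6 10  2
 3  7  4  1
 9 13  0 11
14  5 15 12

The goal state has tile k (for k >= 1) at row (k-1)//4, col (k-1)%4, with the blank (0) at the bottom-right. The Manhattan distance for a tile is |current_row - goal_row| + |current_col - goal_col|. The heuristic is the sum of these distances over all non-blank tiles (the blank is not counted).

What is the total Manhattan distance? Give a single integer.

Tile 8: at (0,0), goal (1,3), distance |0-1|+|0-3| = 4
Tile 6: at (0,1), goal (1,1), distance |0-1|+|1-1| = 1
Tile 10: at (0,2), goal (2,1), distance |0-2|+|2-1| = 3
Tile 2: at (0,3), goal (0,1), distance |0-0|+|3-1| = 2
Tile 3: at (1,0), goal (0,2), distance |1-0|+|0-2| = 3
Tile 7: at (1,1), goal (1,2), distance |1-1|+|1-2| = 1
Tile 4: at (1,2), goal (0,3), distance |1-0|+|2-3| = 2
Tile 1: at (1,3), goal (0,0), distance |1-0|+|3-0| = 4
Tile 9: at (2,0), goal (2,0), distance |2-2|+|0-0| = 0
Tile 13: at (2,1), goal (3,0), distance |2-3|+|1-0| = 2
Tile 11: at (2,3), goal (2,2), distance |2-2|+|3-2| = 1
Tile 14: at (3,0), goal (3,1), distance |3-3|+|0-1| = 1
Tile 5: at (3,1), goal (1,0), distance |3-1|+|1-0| = 3
Tile 15: at (3,2), goal (3,2), distance |3-3|+|2-2| = 0
Tile 12: at (3,3), goal (2,3), distance |3-2|+|3-3| = 1
Sum: 4 + 1 + 3 + 2 + 3 + 1 + 2 + 4 + 0 + 2 + 1 + 1 + 3 + 0 + 1 = 28

Answer: 28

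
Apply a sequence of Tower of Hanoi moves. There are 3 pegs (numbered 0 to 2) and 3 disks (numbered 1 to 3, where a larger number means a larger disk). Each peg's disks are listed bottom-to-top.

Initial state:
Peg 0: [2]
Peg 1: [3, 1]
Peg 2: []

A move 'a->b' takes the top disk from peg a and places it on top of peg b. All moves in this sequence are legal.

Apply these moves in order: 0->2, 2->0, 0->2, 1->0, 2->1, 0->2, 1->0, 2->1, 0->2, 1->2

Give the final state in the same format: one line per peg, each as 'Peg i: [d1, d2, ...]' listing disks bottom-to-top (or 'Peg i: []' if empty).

After move 1 (0->2):
Peg 0: []
Peg 1: [3, 1]
Peg 2: [2]

After move 2 (2->0):
Peg 0: [2]
Peg 1: [3, 1]
Peg 2: []

After move 3 (0->2):
Peg 0: []
Peg 1: [3, 1]
Peg 2: [2]

After move 4 (1->0):
Peg 0: [1]
Peg 1: [3]
Peg 2: [2]

After move 5 (2->1):
Peg 0: [1]
Peg 1: [3, 2]
Peg 2: []

After move 6 (0->2):
Peg 0: []
Peg 1: [3, 2]
Peg 2: [1]

After move 7 (1->0):
Peg 0: [2]
Peg 1: [3]
Peg 2: [1]

After move 8 (2->1):
Peg 0: [2]
Peg 1: [3, 1]
Peg 2: []

After move 9 (0->2):
Peg 0: []
Peg 1: [3, 1]
Peg 2: [2]

After move 10 (1->2):
Peg 0: []
Peg 1: [3]
Peg 2: [2, 1]

Answer: Peg 0: []
Peg 1: [3]
Peg 2: [2, 1]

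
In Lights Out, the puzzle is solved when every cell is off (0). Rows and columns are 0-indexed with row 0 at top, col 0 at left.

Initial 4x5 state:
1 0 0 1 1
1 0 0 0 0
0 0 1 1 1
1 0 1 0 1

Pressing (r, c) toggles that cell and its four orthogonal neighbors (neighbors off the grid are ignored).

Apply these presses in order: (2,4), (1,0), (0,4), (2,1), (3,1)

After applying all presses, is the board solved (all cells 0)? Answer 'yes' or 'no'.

Answer: yes

Derivation:
After press 1 at (2,4):
1 0 0 1 1
1 0 0 0 1
0 0 1 0 0
1 0 1 0 0

After press 2 at (1,0):
0 0 0 1 1
0 1 0 0 1
1 0 1 0 0
1 0 1 0 0

After press 3 at (0,4):
0 0 0 0 0
0 1 0 0 0
1 0 1 0 0
1 0 1 0 0

After press 4 at (2,1):
0 0 0 0 0
0 0 0 0 0
0 1 0 0 0
1 1 1 0 0

After press 5 at (3,1):
0 0 0 0 0
0 0 0 0 0
0 0 0 0 0
0 0 0 0 0

Lights still on: 0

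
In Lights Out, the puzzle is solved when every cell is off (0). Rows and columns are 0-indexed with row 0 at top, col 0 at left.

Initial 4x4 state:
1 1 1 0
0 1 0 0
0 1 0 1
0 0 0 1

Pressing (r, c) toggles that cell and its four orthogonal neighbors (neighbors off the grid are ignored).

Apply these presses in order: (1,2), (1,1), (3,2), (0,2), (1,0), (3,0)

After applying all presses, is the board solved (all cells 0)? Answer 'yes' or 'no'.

After press 1 at (1,2):
1 1 0 0
0 0 1 1
0 1 1 1
0 0 0 1

After press 2 at (1,1):
1 0 0 0
1 1 0 1
0 0 1 1
0 0 0 1

After press 3 at (3,2):
1 0 0 0
1 1 0 1
0 0 0 1
0 1 1 0

After press 4 at (0,2):
1 1 1 1
1 1 1 1
0 0 0 1
0 1 1 0

After press 5 at (1,0):
0 1 1 1
0 0 1 1
1 0 0 1
0 1 1 0

After press 6 at (3,0):
0 1 1 1
0 0 1 1
0 0 0 1
1 0 1 0

Lights still on: 8

Answer: no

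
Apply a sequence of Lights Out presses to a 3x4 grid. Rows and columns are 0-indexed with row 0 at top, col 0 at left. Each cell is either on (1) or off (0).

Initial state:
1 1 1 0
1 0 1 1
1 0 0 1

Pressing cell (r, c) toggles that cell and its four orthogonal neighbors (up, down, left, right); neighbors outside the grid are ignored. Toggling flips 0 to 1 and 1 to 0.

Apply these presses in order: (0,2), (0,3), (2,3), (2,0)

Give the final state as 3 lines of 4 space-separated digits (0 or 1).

After press 1 at (0,2):
1 0 0 1
1 0 0 1
1 0 0 1

After press 2 at (0,3):
1 0 1 0
1 0 0 0
1 0 0 1

After press 3 at (2,3):
1 0 1 0
1 0 0 1
1 0 1 0

After press 4 at (2,0):
1 0 1 0
0 0 0 1
0 1 1 0

Answer: 1 0 1 0
0 0 0 1
0 1 1 0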